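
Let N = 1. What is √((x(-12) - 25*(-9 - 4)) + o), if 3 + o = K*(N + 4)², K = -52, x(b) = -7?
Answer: I*√985 ≈ 31.385*I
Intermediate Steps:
o = -1303 (o = -3 - 52*(1 + 4)² = -3 - 52*5² = -3 - 52*25 = -3 - 1300 = -1303)
√((x(-12) - 25*(-9 - 4)) + o) = √((-7 - 25*(-9 - 4)) - 1303) = √((-7 - 25*(-13)) - 1303) = √((-7 + 325) - 1303) = √(318 - 1303) = √(-985) = I*√985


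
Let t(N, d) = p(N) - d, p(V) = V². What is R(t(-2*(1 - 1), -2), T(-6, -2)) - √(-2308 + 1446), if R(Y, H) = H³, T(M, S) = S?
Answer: -8 - I*√862 ≈ -8.0 - 29.36*I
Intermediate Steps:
t(N, d) = N² - d
R(t(-2*(1 - 1), -2), T(-6, -2)) - √(-2308 + 1446) = (-2)³ - √(-2308 + 1446) = -8 - √(-862) = -8 - I*√862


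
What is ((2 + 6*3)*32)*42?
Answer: 26880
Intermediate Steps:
((2 + 6*3)*32)*42 = ((2 + 18)*32)*42 = (20*32)*42 = 640*42 = 26880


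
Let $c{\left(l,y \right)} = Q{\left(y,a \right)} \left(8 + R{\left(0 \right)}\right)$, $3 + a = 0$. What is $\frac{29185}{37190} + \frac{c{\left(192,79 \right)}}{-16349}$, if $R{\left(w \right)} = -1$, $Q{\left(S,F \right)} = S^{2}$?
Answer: $- \frac{229514793}{121603862} \approx -1.8874$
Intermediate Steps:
$a = -3$ ($a = -3 + 0 = -3$)
$c{\left(l,y \right)} = 7 y^{2}$ ($c{\left(l,y \right)} = y^{2} \left(8 - 1\right) = y^{2} \cdot 7 = 7 y^{2}$)
$\frac{29185}{37190} + \frac{c{\left(192,79 \right)}}{-16349} = \frac{29185}{37190} + \frac{7 \cdot 79^{2}}{-16349} = 29185 \cdot \frac{1}{37190} + 7 \cdot 6241 \left(- \frac{1}{16349}\right) = \frac{5837}{7438} + 43687 \left(- \frac{1}{16349}\right) = \frac{5837}{7438} - \frac{43687}{16349} = - \frac{229514793}{121603862}$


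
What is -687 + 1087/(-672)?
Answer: -462751/672 ≈ -688.62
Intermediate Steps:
-687 + 1087/(-672) = -687 + 1087*(-1/672) = -687 - 1087/672 = -462751/672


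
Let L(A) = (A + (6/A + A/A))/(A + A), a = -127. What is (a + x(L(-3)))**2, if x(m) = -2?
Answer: 16641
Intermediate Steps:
L(A) = (1 + A + 6/A)/(2*A) (L(A) = (A + (6/A + 1))/((2*A)) = (A + (1 + 6/A))*(1/(2*A)) = (1 + A + 6/A)*(1/(2*A)) = (1 + A + 6/A)/(2*A))
(a + x(L(-3)))**2 = (-127 - 2)**2 = (-129)**2 = 16641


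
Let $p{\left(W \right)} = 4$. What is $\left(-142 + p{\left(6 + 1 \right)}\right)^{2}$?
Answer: $19044$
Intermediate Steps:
$\left(-142 + p{\left(6 + 1 \right)}\right)^{2} = \left(-142 + 4\right)^{2} = \left(-138\right)^{2} = 19044$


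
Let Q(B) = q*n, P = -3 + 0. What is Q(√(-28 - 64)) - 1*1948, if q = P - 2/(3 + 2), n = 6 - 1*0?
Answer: -9842/5 ≈ -1968.4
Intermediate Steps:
n = 6 (n = 6 + 0 = 6)
P = -3
q = -17/5 (q = -3 - 2/(3 + 2) = -3 - 2/5 = -3 - 2*⅕ = -3 - ⅖ = -17/5 ≈ -3.4000)
Q(B) = -102/5 (Q(B) = -17/5*6 = -102/5)
Q(√(-28 - 64)) - 1*1948 = -102/5 - 1*1948 = -102/5 - 1948 = -9842/5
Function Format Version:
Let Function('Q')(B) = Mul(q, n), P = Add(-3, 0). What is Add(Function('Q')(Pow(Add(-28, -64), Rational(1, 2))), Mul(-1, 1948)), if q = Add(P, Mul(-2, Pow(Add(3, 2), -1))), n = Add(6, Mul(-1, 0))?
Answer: Rational(-9842, 5) ≈ -1968.4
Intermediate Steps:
n = 6 (n = Add(6, 0) = 6)
P = -3
q = Rational(-17, 5) (q = Add(-3, Mul(-2, Pow(Add(3, 2), -1))) = Add(-3, Mul(-2, Pow(5, -1))) = Add(-3, Mul(-2, Rational(1, 5))) = Add(-3, Rational(-2, 5)) = Rational(-17, 5) ≈ -3.4000)
Function('Q')(B) = Rational(-102, 5) (Function('Q')(B) = Mul(Rational(-17, 5), 6) = Rational(-102, 5))
Add(Function('Q')(Pow(Add(-28, -64), Rational(1, 2))), Mul(-1, 1948)) = Add(Rational(-102, 5), Mul(-1, 1948)) = Add(Rational(-102, 5), -1948) = Rational(-9842, 5)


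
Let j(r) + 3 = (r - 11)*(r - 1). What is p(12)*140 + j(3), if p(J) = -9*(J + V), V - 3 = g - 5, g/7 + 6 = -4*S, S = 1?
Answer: 75581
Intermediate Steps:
g = -70 (g = -42 + 7*(-4*1) = -42 + 7*(-4) = -42 - 28 = -70)
j(r) = -3 + (-1 + r)*(-11 + r) (j(r) = -3 + (r - 11)*(r - 1) = -3 + (-11 + r)*(-1 + r) = -3 + (-1 + r)*(-11 + r))
V = -72 (V = 3 + (-70 - 5) = 3 - 75 = -72)
p(J) = 648 - 9*J (p(J) = -9*(J - 72) = -9*(-72 + J) = 648 - 9*J)
p(12)*140 + j(3) = (648 - 9*12)*140 + (8 + 3² - 12*3) = (648 - 108)*140 + (8 + 9 - 36) = 540*140 - 19 = 75600 - 19 = 75581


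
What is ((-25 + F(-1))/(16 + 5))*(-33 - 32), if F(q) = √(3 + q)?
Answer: 1625/21 - 65*√2/21 ≈ 73.004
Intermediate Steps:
((-25 + F(-1))/(16 + 5))*(-33 - 32) = ((-25 + √(3 - 1))/(16 + 5))*(-33 - 32) = ((-25 + √2)/21)*(-65) = ((-25 + √2)*(1/21))*(-65) = (-25/21 + √2/21)*(-65) = 1625/21 - 65*√2/21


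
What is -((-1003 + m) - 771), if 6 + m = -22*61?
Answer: 3122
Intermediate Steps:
m = -1348 (m = -6 - 22*61 = -6 - 1342 = -1348)
-((-1003 + m) - 771) = -((-1003 - 1348) - 771) = -(-2351 - 771) = -1*(-3122) = 3122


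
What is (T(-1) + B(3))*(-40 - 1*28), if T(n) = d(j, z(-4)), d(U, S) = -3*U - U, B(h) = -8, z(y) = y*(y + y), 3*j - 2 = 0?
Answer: 2176/3 ≈ 725.33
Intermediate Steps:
j = ⅔ (j = ⅔ + (⅓)*0 = ⅔ + 0 = ⅔ ≈ 0.66667)
z(y) = 2*y² (z(y) = y*(2*y) = 2*y²)
d(U, S) = -4*U
T(n) = -8/3 (T(n) = -4*⅔ = -8/3)
(T(-1) + B(3))*(-40 - 1*28) = (-8/3 - 8)*(-40 - 1*28) = -32*(-40 - 28)/3 = -32/3*(-68) = 2176/3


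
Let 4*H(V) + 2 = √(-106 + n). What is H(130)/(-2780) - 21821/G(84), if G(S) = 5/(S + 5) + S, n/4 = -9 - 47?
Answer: -10797896159/41594360 - I*√330/11120 ≈ -259.6 - 0.0016336*I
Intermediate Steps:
n = -224 (n = 4*(-9 - 47) = 4*(-56) = -224)
G(S) = S + 5/(5 + S) (G(S) = 5/(5 + S) + S = S + 5/(5 + S))
H(V) = -½ + I*√330/4 (H(V) = -½ + √(-106 - 224)/4 = -½ + √(-330)/4 = -½ + (I*√330)/4 = -½ + I*√330/4)
H(130)/(-2780) - 21821/G(84) = (-½ + I*√330/4)/(-2780) - 21821*(5 + 84)/(5 + 84² + 5*84) = (-½ + I*√330/4)*(-1/2780) - 21821*89/(5 + 7056 + 420) = (1/5560 - I*√330/11120) - 21821/((1/89)*7481) = (1/5560 - I*√330/11120) - 21821/7481/89 = (1/5560 - I*√330/11120) - 21821*89/7481 = (1/5560 - I*√330/11120) - 1942069/7481 = -10797896159/41594360 - I*√330/11120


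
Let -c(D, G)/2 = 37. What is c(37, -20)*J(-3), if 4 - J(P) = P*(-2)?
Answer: 148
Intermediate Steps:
J(P) = 4 + 2*P (J(P) = 4 - P*(-2) = 4 - (-2)*P = 4 + 2*P)
c(D, G) = -74 (c(D, G) = -2*37 = -74)
c(37, -20)*J(-3) = -74*(4 + 2*(-3)) = -74*(4 - 6) = -74*(-2) = 148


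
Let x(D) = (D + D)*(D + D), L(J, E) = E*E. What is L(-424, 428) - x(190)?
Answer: 38784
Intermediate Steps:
L(J, E) = E²
x(D) = 4*D² (x(D) = (2*D)*(2*D) = 4*D²)
L(-424, 428) - x(190) = 428² - 4*190² = 183184 - 4*36100 = 183184 - 1*144400 = 183184 - 144400 = 38784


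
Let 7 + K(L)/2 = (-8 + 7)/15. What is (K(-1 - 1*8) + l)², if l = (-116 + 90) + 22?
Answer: 73984/225 ≈ 328.82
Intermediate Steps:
l = -4 (l = -26 + 22 = -4)
K(L) = -212/15 (K(L) = -14 + 2*((-8 + 7)/15) = -14 + 2*(-1*1/15) = -14 + 2*(-1/15) = -14 - 2/15 = -212/15)
(K(-1 - 1*8) + l)² = (-212/15 - 4)² = (-272/15)² = 73984/225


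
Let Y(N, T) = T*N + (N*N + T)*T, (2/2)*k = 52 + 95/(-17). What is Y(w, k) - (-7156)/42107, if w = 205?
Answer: 23876924255761/12168923 ≈ 1.9621e+6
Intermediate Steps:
k = 789/17 (k = 52 + 95/(-17) = 52 + 95*(-1/17) = 52 - 95/17 = 789/17 ≈ 46.412)
Y(N, T) = N*T + T*(T + N²) (Y(N, T) = N*T + (N² + T)*T = N*T + (T + N²)*T = N*T + T*(T + N²))
Y(w, k) - (-7156)/42107 = 789*(205 + 789/17 + 205²)/17 - (-7156)/42107 = 789*(205 + 789/17 + 42025)/17 - (-7156)/42107 = (789/17)*(718699/17) - 1*(-7156/42107) = 567053511/289 + 7156/42107 = 23876924255761/12168923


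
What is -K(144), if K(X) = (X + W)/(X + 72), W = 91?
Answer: -235/216 ≈ -1.0880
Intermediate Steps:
K(X) = (91 + X)/(72 + X) (K(X) = (X + 91)/(X + 72) = (91 + X)/(72 + X))
-K(144) = -(91 + 144)/(72 + 144) = -235/216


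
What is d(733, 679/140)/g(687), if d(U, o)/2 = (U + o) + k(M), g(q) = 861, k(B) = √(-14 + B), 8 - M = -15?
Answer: 4939/2870 ≈ 1.7209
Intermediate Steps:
M = 23 (M = 8 - 1*(-15) = 8 + 15 = 23)
d(U, o) = 6 + 2*U + 2*o (d(U, o) = 2*((U + o) + √(-14 + 23)) = 2*((U + o) + √9) = 2*((U + o) + 3) = 2*(3 + U + o) = 6 + 2*U + 2*o)
d(733, 679/140)/g(687) = (6 + 2*733 + 2*(679/140))/861 = (6 + 1466 + 2*(679*(1/140)))*(1/861) = (6 + 1466 + 2*(97/20))*(1/861) = (6 + 1466 + 97/10)*(1/861) = (14817/10)*(1/861) = 4939/2870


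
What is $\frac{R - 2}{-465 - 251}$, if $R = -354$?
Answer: $\frac{89}{179} \approx 0.49721$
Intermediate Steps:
$\frac{R - 2}{-465 - 251} = \frac{-354 - 2}{-465 - 251} = \frac{-354 - 2}{-716} = \left(-356\right) \left(- \frac{1}{716}\right) = \frac{89}{179}$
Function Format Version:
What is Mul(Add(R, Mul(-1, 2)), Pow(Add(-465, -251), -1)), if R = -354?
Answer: Rational(89, 179) ≈ 0.49721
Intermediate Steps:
Mul(Add(R, Mul(-1, 2)), Pow(Add(-465, -251), -1)) = Mul(Add(-354, Mul(-1, 2)), Pow(Add(-465, -251), -1)) = Mul(Add(-354, -2), Pow(-716, -1)) = Mul(-356, Rational(-1, 716)) = Rational(89, 179)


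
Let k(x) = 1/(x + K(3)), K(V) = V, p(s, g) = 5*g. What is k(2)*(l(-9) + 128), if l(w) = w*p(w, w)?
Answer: 533/5 ≈ 106.60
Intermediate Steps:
k(x) = 1/(3 + x) (k(x) = 1/(x + 3) = 1/(3 + x))
l(w) = 5*w² (l(w) = w*(5*w) = 5*w²)
k(2)*(l(-9) + 128) = (5*(-9)² + 128)/(3 + 2) = (5*81 + 128)/5 = (405 + 128)/5 = (⅕)*533 = 533/5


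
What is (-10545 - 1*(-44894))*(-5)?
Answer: -171745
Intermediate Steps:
(-10545 - 1*(-44894))*(-5) = (-10545 + 44894)*(-5) = 34349*(-5) = -171745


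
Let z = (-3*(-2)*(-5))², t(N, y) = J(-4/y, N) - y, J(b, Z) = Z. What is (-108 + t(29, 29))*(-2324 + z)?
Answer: 153792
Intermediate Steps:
t(N, y) = N - y
z = 900 (z = (6*(-5))² = (-30)² = 900)
(-108 + t(29, 29))*(-2324 + z) = (-108 + (29 - 1*29))*(-2324 + 900) = (-108 + (29 - 29))*(-1424) = (-108 + 0)*(-1424) = -108*(-1424) = 153792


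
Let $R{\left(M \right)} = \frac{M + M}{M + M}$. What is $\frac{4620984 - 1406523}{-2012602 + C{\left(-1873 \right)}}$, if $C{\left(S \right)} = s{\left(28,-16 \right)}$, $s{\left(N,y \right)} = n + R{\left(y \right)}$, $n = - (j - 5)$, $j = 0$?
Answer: $- \frac{3214461}{2012596} \approx -1.5972$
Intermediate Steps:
$R{\left(M \right)} = 1$ ($R{\left(M \right)} = \frac{2 M}{2 M} = 2 M \frac{1}{2 M} = 1$)
$n = 5$ ($n = - (0 - 5) = \left(-1\right) \left(-5\right) = 5$)
$s{\left(N,y \right)} = 6$ ($s{\left(N,y \right)} = 5 + 1 = 6$)
$C{\left(S \right)} = 6$
$\frac{4620984 - 1406523}{-2012602 + C{\left(-1873 \right)}} = \frac{4620984 - 1406523}{-2012602 + 6} = \frac{3214461}{-2012596} = 3214461 \left(- \frac{1}{2012596}\right) = - \frac{3214461}{2012596}$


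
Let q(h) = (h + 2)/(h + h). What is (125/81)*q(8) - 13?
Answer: -7799/648 ≈ -12.035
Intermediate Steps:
q(h) = (2 + h)/(2*h) (q(h) = (2 + h)/((2*h)) = (2 + h)*(1/(2*h)) = (2 + h)/(2*h))
(125/81)*q(8) - 13 = (125/81)*((½)*(2 + 8)/8) - 13 = (125*(1/81))*((½)*(⅛)*10) - 13 = (125/81)*(5/8) - 13 = 625/648 - 13 = -7799/648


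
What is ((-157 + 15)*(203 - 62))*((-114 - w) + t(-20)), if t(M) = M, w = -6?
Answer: 2562816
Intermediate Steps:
((-157 + 15)*(203 - 62))*((-114 - w) + t(-20)) = ((-157 + 15)*(203 - 62))*((-114 - 1*(-6)) - 20) = (-142*141)*((-114 + 6) - 20) = -20022*(-108 - 20) = -20022*(-128) = 2562816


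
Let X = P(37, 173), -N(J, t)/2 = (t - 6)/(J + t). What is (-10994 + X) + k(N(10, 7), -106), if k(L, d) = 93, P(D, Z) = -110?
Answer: -11011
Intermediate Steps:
N(J, t) = -2*(-6 + t)/(J + t) (N(J, t) = -2*(t - 6)/(J + t) = -2*(-6 + t)/(J + t))
X = -110
(-10994 + X) + k(N(10, 7), -106) = (-10994 - 110) + 93 = -11104 + 93 = -11011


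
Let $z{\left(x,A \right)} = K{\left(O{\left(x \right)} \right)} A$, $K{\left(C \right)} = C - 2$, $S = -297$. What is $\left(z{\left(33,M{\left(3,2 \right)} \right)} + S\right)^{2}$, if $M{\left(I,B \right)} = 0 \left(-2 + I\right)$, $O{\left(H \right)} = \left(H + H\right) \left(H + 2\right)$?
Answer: $88209$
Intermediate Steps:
$O{\left(H \right)} = 2 H \left(2 + H\right)$
$M{\left(I,B \right)} = 0$
$K{\left(C \right)} = -2 + C$
$z{\left(x,A \right)} = A \left(-2 + 2 x \left(2 + x\right)\right)$ ($z{\left(x,A \right)} = \left(-2 + 2 x \left(2 + x\right)\right) A = A \left(-2 + 2 x \left(2 + x\right)\right)$)
$\left(z{\left(33,M{\left(3,2 \right)} \right)} + S\right)^{2} = \left(2 \cdot 0 \left(-1 + 33 \left(2 + 33\right)\right) - 297\right)^{2} = \left(2 \cdot 0 \left(-1 + 33 \cdot 35\right) - 297\right)^{2} = \left(2 \cdot 0 \left(-1 + 1155\right) - 297\right)^{2} = \left(2 \cdot 0 \cdot 1154 - 297\right)^{2} = \left(0 - 297\right)^{2} = \left(-297\right)^{2} = 88209$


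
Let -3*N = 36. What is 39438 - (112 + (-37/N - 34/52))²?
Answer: 641104967/24336 ≈ 26344.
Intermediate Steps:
N = -12 (N = -⅓*36 = -12)
39438 - (112 + (-37/N - 34/52))² = 39438 - (112 + (-37/(-12) - 34/52))² = 39438 - (112 + (-37*(-1/12) - 34*1/52))² = 39438 - (112 + (37/12 - 17/26))² = 39438 - (112 + 379/156)² = 39438 - (17851/156)² = 39438 - 1*318658201/24336 = 39438 - 318658201/24336 = 641104967/24336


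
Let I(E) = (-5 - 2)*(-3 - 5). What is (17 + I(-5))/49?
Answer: 73/49 ≈ 1.4898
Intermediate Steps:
I(E) = 56 (I(E) = -7*(-8) = 56)
(17 + I(-5))/49 = (17 + 56)/49 = (1/49)*73 = 73/49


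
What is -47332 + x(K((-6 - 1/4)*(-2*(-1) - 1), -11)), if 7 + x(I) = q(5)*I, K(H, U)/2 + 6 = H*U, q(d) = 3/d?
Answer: -472637/10 ≈ -47264.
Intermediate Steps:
K(H, U) = -12 + 2*H*U (K(H, U) = -12 + 2*(H*U) = -12 + 2*H*U)
x(I) = -7 + 3*I/5 (x(I) = -7 + (3/5)*I = -7 + (3*(1/5))*I = -7 + 3*I/5)
-47332 + x(K((-6 - 1/4)*(-2*(-1) - 1), -11)) = -47332 + (-7 + 3*(-12 + 2*((-6 - 1/4)*(-2*(-1) - 1))*(-11))/5) = -47332 + (-7 + 3*(-12 + 2*((-6 - 1*1/4)*(2 - 1))*(-11))/5) = -47332 + (-7 + 3*(-12 + 2*((-6 - 1/4)*1)*(-11))/5) = -47332 + (-7 + 3*(-12 + 2*(-25/4*1)*(-11))/5) = -47332 + (-7 + 3*(-12 + 2*(-25/4)*(-11))/5) = -47332 + (-7 + 3*(-12 + 275/2)/5) = -47332 + (-7 + (3/5)*(251/2)) = -47332 + (-7 + 753/10) = -47332 + 683/10 = -472637/10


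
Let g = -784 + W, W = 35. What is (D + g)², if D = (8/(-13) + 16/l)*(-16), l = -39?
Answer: 816302041/1521 ≈ 5.3669e+5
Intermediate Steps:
g = -749 (g = -784 + 35 = -749)
D = 640/39 (D = (8/(-13) + 16/(-39))*(-16) = (8*(-1/13) + 16*(-1/39))*(-16) = (-8/13 - 16/39)*(-16) = -40/39*(-16) = 640/39 ≈ 16.410)
(D + g)² = (640/39 - 749)² = (-28571/39)² = 816302041/1521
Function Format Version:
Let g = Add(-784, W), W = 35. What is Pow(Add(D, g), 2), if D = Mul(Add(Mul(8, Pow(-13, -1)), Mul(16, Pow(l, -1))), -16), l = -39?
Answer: Rational(816302041, 1521) ≈ 5.3669e+5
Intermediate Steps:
g = -749 (g = Add(-784, 35) = -749)
D = Rational(640, 39) (D = Mul(Add(Mul(8, Pow(-13, -1)), Mul(16, Pow(-39, -1))), -16) = Mul(Add(Mul(8, Rational(-1, 13)), Mul(16, Rational(-1, 39))), -16) = Mul(Add(Rational(-8, 13), Rational(-16, 39)), -16) = Mul(Rational(-40, 39), -16) = Rational(640, 39) ≈ 16.410)
Pow(Add(D, g), 2) = Pow(Add(Rational(640, 39), -749), 2) = Pow(Rational(-28571, 39), 2) = Rational(816302041, 1521)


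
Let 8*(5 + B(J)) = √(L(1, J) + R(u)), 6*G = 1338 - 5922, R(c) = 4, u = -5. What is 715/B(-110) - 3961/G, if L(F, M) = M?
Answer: (-4211640*I + 3961*√106)/(764*(√106 + 40*I)) ≈ -128.93 - 34.52*I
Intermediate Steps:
G = -764 (G = (1338 - 5922)/6 = (⅙)*(-4584) = -764)
B(J) = -5 + √(4 + J)/8 (B(J) = -5 + √(J + 4)/8 = -5 + √(4 + J)/8)
715/B(-110) - 3961/G = 715/(-5 + √(4 - 110)/8) - 3961/(-764) = 715/(-5 + √(-106)/8) - 3961*(-1/764) = 715/(-5 + (I*√106)/8) + 3961/764 = 715/(-5 + I*√106/8) + 3961/764 = 3961/764 + 715/(-5 + I*√106/8)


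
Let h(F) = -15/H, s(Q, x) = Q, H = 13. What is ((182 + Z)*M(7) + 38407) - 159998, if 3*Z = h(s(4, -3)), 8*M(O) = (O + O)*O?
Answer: -6207043/52 ≈ -1.1937e+5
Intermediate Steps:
h(F) = -15/13
M(O) = O²/4 (M(O) = ((O + O)*O)/8 = ((2*O)*O)/8 = (2*O²)/8 = O²/4)
Z = -5/13 (Z = (⅓)*(-15/13) = -5/13 ≈ -0.38462)
((182 + Z)*M(7) + 38407) - 159998 = ((182 - 5/13)*((¼)*7²) + 38407) - 159998 = (2361*((¼)*49)/13 + 38407) - 159998 = ((2361/13)*(49/4) + 38407) - 159998 = (115689/52 + 38407) - 159998 = 2112853/52 - 159998 = -6207043/52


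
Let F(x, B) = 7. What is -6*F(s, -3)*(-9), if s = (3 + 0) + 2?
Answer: 378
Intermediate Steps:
s = 5 (s = 3 + 2 = 5)
-6*F(s, -3)*(-9) = -6*7*(-9) = -42*(-9) = 378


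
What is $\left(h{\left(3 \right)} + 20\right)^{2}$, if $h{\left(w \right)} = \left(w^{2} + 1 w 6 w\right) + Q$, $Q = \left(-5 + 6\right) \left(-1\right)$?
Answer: $6724$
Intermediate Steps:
$Q = -1$ ($Q = 1 \left(-1\right) = -1$)
$h{\left(w \right)} = -1 + 7 w^{2}$ ($h{\left(w \right)} = \left(w^{2} + 1 w 6 w\right) - 1 = \left(w^{2} + w 6 w\right) - 1 = \left(w^{2} + 6 w w\right) - 1 = \left(w^{2} + 6 w^{2}\right) - 1 = 7 w^{2} - 1 = -1 + 7 w^{2}$)
$\left(h{\left(3 \right)} + 20\right)^{2} = \left(\left(-1 + 7 \cdot 3^{2}\right) + 20\right)^{2} = \left(\left(-1 + 7 \cdot 9\right) + 20\right)^{2} = \left(\left(-1 + 63\right) + 20\right)^{2} = \left(62 + 20\right)^{2} = 82^{2} = 6724$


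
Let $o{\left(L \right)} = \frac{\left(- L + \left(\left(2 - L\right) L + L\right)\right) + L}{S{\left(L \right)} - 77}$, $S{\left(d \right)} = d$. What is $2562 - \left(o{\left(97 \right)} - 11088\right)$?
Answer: $\frac{141059}{10} \approx 14106.0$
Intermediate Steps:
$o{\left(L \right)} = \frac{L + L \left(2 - L\right)}{-77 + L}$ ($o{\left(L \right)} = \frac{\left(- L + \left(\left(2 - L\right) L + L\right)\right) + L}{L - 77} = \frac{\left(- L + \left(L \left(2 - L\right) + L\right)\right) + L}{-77 + L} = \frac{\left(- L + \left(L + L \left(2 - L\right)\right)\right) + L}{-77 + L} = \frac{L \left(2 - L\right) + L}{-77 + L} = \frac{L + L \left(2 - L\right)}{-77 + L}$)
$2562 - \left(o{\left(97 \right)} - 11088\right) = 2562 - \left(\frac{97 \left(3 - 97\right)}{-77 + 97} - 11088\right) = 2562 - \left(\frac{97 \left(3 - 97\right)}{20} - 11088\right) = 2562 - \left(97 \cdot \frac{1}{20} \left(-94\right) - 11088\right) = 2562 - \left(- \frac{4559}{10} - 11088\right) = 2562 - - \frac{115439}{10} = 2562 + \frac{115439}{10} = \frac{141059}{10}$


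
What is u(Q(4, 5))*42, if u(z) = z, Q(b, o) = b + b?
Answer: 336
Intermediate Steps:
Q(b, o) = 2*b
u(Q(4, 5))*42 = (2*4)*42 = 8*42 = 336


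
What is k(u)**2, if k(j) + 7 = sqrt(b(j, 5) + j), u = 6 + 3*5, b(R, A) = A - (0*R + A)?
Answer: (7 - sqrt(21))**2 ≈ 5.8439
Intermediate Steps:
b(R, A) = 0 (b(R, A) = A - (0 + A) = A - A = 0)
u = 21 (u = 6 + 15 = 21)
k(j) = -7 + sqrt(j) (k(j) = -7 + sqrt(0 + j) = -7 + sqrt(j))
k(u)**2 = (-7 + sqrt(21))**2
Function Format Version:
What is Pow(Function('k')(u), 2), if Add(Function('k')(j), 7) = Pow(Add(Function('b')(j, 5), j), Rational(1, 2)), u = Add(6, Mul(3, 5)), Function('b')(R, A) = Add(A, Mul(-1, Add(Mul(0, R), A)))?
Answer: Pow(Add(7, Mul(-1, Pow(21, Rational(1, 2)))), 2) ≈ 5.8439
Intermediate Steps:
Function('b')(R, A) = 0 (Function('b')(R, A) = Add(A, Mul(-1, Add(0, A))) = Add(A, Mul(-1, A)) = 0)
u = 21 (u = Add(6, 15) = 21)
Function('k')(j) = Add(-7, Pow(j, Rational(1, 2))) (Function('k')(j) = Add(-7, Pow(Add(0, j), Rational(1, 2))) = Add(-7, Pow(j, Rational(1, 2))))
Pow(Function('k')(u), 2) = Pow(Add(-7, Pow(21, Rational(1, 2))), 2)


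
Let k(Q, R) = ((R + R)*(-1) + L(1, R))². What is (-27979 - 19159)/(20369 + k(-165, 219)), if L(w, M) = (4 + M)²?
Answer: -23569/1214811525 ≈ -1.9401e-5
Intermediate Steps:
k(Q, R) = ((4 + R)² - 2*R)² (k(Q, R) = ((R + R)*(-1) + (4 + R)²)² = ((2*R)*(-1) + (4 + R)²)² = (-2*R + (4 + R)²)² = ((4 + R)² - 2*R)²)
(-27979 - 19159)/(20369 + k(-165, 219)) = (-27979 - 19159)/(20369 + (-(4 + 219)² + 2*219)²) = -47138/(20369 + (-1*223² + 438)²) = -47138/(20369 + (-1*49729 + 438)²) = -47138/(20369 + (-49729 + 438)²) = -47138/(20369 + (-49291)²) = -47138/(20369 + 2429602681) = -47138/2429623050 = -47138*1/2429623050 = -23569/1214811525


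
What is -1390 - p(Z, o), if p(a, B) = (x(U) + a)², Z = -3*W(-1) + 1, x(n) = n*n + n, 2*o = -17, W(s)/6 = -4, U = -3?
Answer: -7631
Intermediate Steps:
W(s) = -24 (W(s) = 6*(-4) = -24)
o = -17/2 (o = (½)*(-17) = -17/2 ≈ -8.5000)
x(n) = n + n² (x(n) = n² + n = n + n²)
Z = 73 (Z = -3*(-24) + 1 = 72 + 1 = 73)
p(a, B) = (6 + a)² (p(a, B) = (-3*(1 - 3) + a)² = (-3*(-2) + a)² = (6 + a)²)
-1390 - p(Z, o) = -1390 - (6 + 73)² = -1390 - 1*79² = -1390 - 1*6241 = -1390 - 6241 = -7631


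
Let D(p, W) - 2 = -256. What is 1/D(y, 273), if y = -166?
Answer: -1/254 ≈ -0.0039370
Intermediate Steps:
D(p, W) = -254 (D(p, W) = 2 - 256 = -254)
1/D(y, 273) = 1/(-254) = -1/254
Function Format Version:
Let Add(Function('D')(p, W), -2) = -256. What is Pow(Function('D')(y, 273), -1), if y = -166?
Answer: Rational(-1, 254) ≈ -0.0039370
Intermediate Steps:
Function('D')(p, W) = -254 (Function('D')(p, W) = Add(2, -256) = -254)
Pow(Function('D')(y, 273), -1) = Pow(-254, -1) = Rational(-1, 254)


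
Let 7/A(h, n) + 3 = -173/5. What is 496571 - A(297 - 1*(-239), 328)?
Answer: 93355383/188 ≈ 4.9657e+5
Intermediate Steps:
A(h, n) = -35/188 (A(h, n) = 7/(-3 - 173/5) = 7/(-188/5) = 7*(-5/188) = -35/188)
496571 - A(297 - 1*(-239), 328) = 496571 - 1*(-35/188) = 496571 + 35/188 = 93355383/188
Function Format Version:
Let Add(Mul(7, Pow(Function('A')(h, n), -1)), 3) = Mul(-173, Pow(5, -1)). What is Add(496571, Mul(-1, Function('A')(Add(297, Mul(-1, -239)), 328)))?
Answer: Rational(93355383, 188) ≈ 4.9657e+5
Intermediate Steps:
Function('A')(h, n) = Rational(-35, 188) (Function('A')(h, n) = Mul(7, Pow(Add(-3, Mul(-173, Pow(5, -1))), -1)) = Mul(7, Pow(Add(-3, Mul(-173, Rational(1, 5))), -1)) = Mul(7, Pow(Add(-3, Rational(-173, 5)), -1)) = Mul(7, Pow(Rational(-188, 5), -1)) = Mul(7, Rational(-5, 188)) = Rational(-35, 188))
Add(496571, Mul(-1, Function('A')(Add(297, Mul(-1, -239)), 328))) = Add(496571, Mul(-1, Rational(-35, 188))) = Add(496571, Rational(35, 188)) = Rational(93355383, 188)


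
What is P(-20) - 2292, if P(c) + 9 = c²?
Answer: -1901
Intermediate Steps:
P(c) = -9 + c²
P(-20) - 2292 = (-9 + (-20)²) - 2292 = (-9 + 400) - 2292 = 391 - 2292 = -1901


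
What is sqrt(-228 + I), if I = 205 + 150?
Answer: sqrt(127) ≈ 11.269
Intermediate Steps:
I = 355
sqrt(-228 + I) = sqrt(-228 + 355) = sqrt(127)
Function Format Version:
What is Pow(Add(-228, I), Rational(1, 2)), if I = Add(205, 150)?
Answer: Pow(127, Rational(1, 2)) ≈ 11.269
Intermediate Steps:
I = 355
Pow(Add(-228, I), Rational(1, 2)) = Pow(Add(-228, 355), Rational(1, 2)) = Pow(127, Rational(1, 2))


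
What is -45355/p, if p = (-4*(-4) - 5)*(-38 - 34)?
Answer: 45355/792 ≈ 57.266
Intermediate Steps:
p = -792 (p = (16 - 5)*(-72) = 11*(-72) = -792)
-45355/p = -45355/(-792) = -45355*(-1/792) = 45355/792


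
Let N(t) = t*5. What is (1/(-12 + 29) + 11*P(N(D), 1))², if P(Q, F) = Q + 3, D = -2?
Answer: 1710864/289 ≈ 5919.9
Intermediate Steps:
N(t) = 5*t
P(Q, F) = 3 + Q
(1/(-12 + 29) + 11*P(N(D), 1))² = (1/(-12 + 29) + 11*(3 + 5*(-2)))² = (1/17 + 11*(3 - 10))² = (1/17 + 11*(-7))² = (1/17 - 77)² = (-1308/17)² = 1710864/289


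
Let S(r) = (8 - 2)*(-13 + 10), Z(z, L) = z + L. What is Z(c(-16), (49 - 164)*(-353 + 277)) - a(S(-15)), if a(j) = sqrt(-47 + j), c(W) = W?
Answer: 8724 - I*sqrt(65) ≈ 8724.0 - 8.0623*I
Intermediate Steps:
Z(z, L) = L + z
S(r) = -18 (S(r) = 6*(-3) = -18)
Z(c(-16), (49 - 164)*(-353 + 277)) - a(S(-15)) = ((49 - 164)*(-353 + 277) - 16) - sqrt(-47 - 18) = (-115*(-76) - 16) - sqrt(-65) = (8740 - 16) - I*sqrt(65) = 8724 - I*sqrt(65)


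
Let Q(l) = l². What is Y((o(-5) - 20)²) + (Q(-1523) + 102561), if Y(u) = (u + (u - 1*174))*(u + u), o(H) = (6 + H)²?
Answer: 2817746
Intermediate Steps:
Y(u) = 2*u*(-174 + 2*u) (Y(u) = (u + (u - 174))*(2*u) = (u + (-174 + u))*(2*u) = (-174 + 2*u)*(2*u) = 2*u*(-174 + 2*u))
Y((o(-5) - 20)²) + (Q(-1523) + 102561) = 4*((6 - 5)² - 20)²*(-87 + ((6 - 5)² - 20)²) + ((-1523)² + 102561) = 4*(1² - 20)²*(-87 + (1² - 20)²) + (2319529 + 102561) = 4*(1 - 20)²*(-87 + (1 - 20)²) + 2422090 = 4*(-19)²*(-87 + (-19)²) + 2422090 = 4*361*(-87 + 361) + 2422090 = 4*361*274 + 2422090 = 395656 + 2422090 = 2817746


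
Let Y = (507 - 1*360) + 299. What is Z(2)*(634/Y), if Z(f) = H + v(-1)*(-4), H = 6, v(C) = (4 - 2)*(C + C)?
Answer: 6974/223 ≈ 31.274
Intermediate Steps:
Y = 446 (Y = (507 - 360) + 299 = 147 + 299 = 446)
v(C) = 4*C (v(C) = 2*(2*C) = 4*C)
Z(f) = 22 (Z(f) = 6 + (4*(-1))*(-4) = 6 - 4*(-4) = 6 + 16 = 22)
Z(2)*(634/Y) = 22*(634/446) = 22*(634*(1/446)) = 22*(317/223) = 6974/223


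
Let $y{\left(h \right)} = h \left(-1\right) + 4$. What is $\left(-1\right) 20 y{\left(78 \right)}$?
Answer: $1480$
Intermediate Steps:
$y{\left(h \right)} = 4 - h$ ($y{\left(h \right)} = - h + 4 = 4 - h$)
$\left(-1\right) 20 y{\left(78 \right)} = \left(-1\right) 20 \left(4 - 78\right) = - 20 \left(4 - 78\right) = \left(-20\right) \left(-74\right) = 1480$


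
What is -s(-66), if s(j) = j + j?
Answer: 132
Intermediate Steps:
s(j) = 2*j
-s(-66) = -2*(-66) = -1*(-132) = 132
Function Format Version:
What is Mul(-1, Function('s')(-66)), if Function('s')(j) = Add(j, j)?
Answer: 132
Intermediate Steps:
Function('s')(j) = Mul(2, j)
Mul(-1, Function('s')(-66)) = Mul(-1, Mul(2, -66)) = Mul(-1, -132) = 132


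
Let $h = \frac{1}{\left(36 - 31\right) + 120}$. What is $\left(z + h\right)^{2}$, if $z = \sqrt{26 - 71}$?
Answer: $- \frac{703124}{15625} + \frac{6 i \sqrt{5}}{125} \approx -45.0 + 0.10733 i$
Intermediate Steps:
$z = 3 i \sqrt{5}$ ($z = \sqrt{-45} = 3 i \sqrt{5} \approx 6.7082 i$)
$h = \frac{1}{125}$ ($h = \frac{1}{\left(36 - 31\right) + 120} = \frac{1}{5 + 120} = \frac{1}{125} \approx 0.008$)
$\left(z + h\right)^{2} = \left(3 i \sqrt{5} + \frac{1}{125}\right)^{2} = \left(\frac{1}{125} + 3 i \sqrt{5}\right)^{2}$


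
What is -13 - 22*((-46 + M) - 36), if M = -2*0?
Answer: 1791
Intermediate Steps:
M = 0
-13 - 22*((-46 + M) - 36) = -13 - 22*((-46 + 0) - 36) = -13 - 22*(-46 - 36) = -13 - 22*(-82) = -13 + 1804 = 1791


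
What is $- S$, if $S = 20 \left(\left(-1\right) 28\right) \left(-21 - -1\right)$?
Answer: $-11200$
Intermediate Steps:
$S = 11200$ ($S = 20 \left(-28\right) \left(-21 + 1\right) = \left(-560\right) \left(-20\right) = 11200$)
$- S = \left(-1\right) 11200 = -11200$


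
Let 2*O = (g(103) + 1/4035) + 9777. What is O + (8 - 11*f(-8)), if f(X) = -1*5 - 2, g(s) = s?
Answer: 40551751/8070 ≈ 5025.0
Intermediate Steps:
f(X) = -7 (f(X) = -5 - 2 = -7)
O = 39865801/8070 (O = ((103 + 1/4035) + 9777)/2 = (415606/4035 + 9777)/2 = (½)*(39865801/4035) = 39865801/8070 ≈ 4940.0)
O + (8 - 11*f(-8)) = 39865801/8070 + (8 - 11*(-7)) = 39865801/8070 + (8 + 77) = 39865801/8070 + 85 = 40551751/8070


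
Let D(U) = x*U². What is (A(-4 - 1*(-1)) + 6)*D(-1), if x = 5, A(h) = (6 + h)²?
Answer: 75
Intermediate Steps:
D(U) = 5*U²
(A(-4 - 1*(-1)) + 6)*D(-1) = ((6 + (-4 - 1*(-1)))² + 6)*(5*(-1)²) = ((6 + (-4 + 1))² + 6)*(5*1) = ((6 - 3)² + 6)*5 = (3² + 6)*5 = (9 + 6)*5 = 15*5 = 75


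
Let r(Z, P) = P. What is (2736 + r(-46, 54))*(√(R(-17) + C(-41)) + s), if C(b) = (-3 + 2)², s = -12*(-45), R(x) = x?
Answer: 1506600 + 11160*I ≈ 1.5066e+6 + 11160.0*I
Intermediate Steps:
s = 540
C(b) = 1 (C(b) = (-1)² = 1)
(2736 + r(-46, 54))*(√(R(-17) + C(-41)) + s) = (2736 + 54)*(√(-17 + 1) + 540) = 2790*(√(-16) + 540) = 2790*(4*I + 540) = 2790*(540 + 4*I) = 1506600 + 11160*I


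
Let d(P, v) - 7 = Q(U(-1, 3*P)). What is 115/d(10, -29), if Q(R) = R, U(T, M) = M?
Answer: 115/37 ≈ 3.1081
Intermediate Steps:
d(P, v) = 7 + 3*P
115/d(10, -29) = 115/(7 + 3*10) = 115/(7 + 30) = 115/37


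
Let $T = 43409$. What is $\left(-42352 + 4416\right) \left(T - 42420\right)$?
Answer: $-37518704$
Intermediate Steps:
$\left(-42352 + 4416\right) \left(T - 42420\right) = \left(-42352 + 4416\right) \left(43409 - 42420\right) = \left(-37936\right) 989 = -37518704$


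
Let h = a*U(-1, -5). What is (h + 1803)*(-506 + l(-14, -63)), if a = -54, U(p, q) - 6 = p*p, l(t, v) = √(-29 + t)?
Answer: -721050 + 1425*I*√43 ≈ -7.2105e+5 + 9344.3*I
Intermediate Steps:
U(p, q) = 6 + p² (U(p, q) = 6 + p*p = 6 + p²)
h = -378 (h = -54*(6 + (-1)²) = -54*(6 + 1) = -54*7 = -378)
(h + 1803)*(-506 + l(-14, -63)) = (-378 + 1803)*(-506 + √(-29 - 14)) = 1425*(-506 + √(-43)) = 1425*(-506 + I*√43) = -721050 + 1425*I*√43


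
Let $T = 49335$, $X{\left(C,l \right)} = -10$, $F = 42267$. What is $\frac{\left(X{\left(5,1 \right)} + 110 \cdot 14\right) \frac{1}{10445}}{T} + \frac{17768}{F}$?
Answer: $\frac{610399164874}{1452023822535} \approx 0.42038$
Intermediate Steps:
$\frac{\left(X{\left(5,1 \right)} + 110 \cdot 14\right) \frac{1}{10445}}{T} + \frac{17768}{F} = \frac{\left(-10 + 110 \cdot 14\right) \frac{1}{10445}}{49335} + \frac{17768}{42267} = \left(-10 + 1540\right) \frac{1}{10445} \cdot \frac{1}{49335} + 17768 \cdot \frac{1}{42267} = 1530 \cdot \frac{1}{10445} \cdot \frac{1}{49335} + \frac{17768}{42267} = \frac{306}{2089} \cdot \frac{1}{49335} + \frac{17768}{42267} = \frac{102}{34353605} + \frac{17768}{42267} = \frac{610399164874}{1452023822535}$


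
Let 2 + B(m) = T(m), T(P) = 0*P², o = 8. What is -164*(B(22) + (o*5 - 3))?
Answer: -5740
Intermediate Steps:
T(P) = 0
B(m) = -2 (B(m) = -2 + 0 = -2)
-164*(B(22) + (o*5 - 3)) = -164*(-2 + (8*5 - 3)) = -164*(-2 + (40 - 3)) = -164*(-2 + 37) = -164*35 = -5740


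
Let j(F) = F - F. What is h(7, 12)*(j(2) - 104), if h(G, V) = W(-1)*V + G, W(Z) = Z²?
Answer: -1976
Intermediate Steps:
h(G, V) = G + V (h(G, V) = (-1)²*V + G = 1*V + G = V + G = G + V)
j(F) = 0
h(7, 12)*(j(2) - 104) = (7 + 12)*(0 - 104) = 19*(-104) = -1976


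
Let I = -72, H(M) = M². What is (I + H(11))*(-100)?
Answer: -4900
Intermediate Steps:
(I + H(11))*(-100) = (-72 + 11²)*(-100) = (-72 + 121)*(-100) = 49*(-100) = -4900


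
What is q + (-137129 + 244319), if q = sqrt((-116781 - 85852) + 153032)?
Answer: 107190 + I*sqrt(49601) ≈ 1.0719e+5 + 222.71*I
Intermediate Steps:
q = I*sqrt(49601) (q = sqrt(-202633 + 153032) = sqrt(-49601) = I*sqrt(49601) ≈ 222.71*I)
q + (-137129 + 244319) = I*sqrt(49601) + (-137129 + 244319) = I*sqrt(49601) + 107190 = 107190 + I*sqrt(49601)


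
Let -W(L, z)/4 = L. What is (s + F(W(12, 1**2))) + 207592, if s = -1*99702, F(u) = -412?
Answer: 107478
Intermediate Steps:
W(L, z) = -4*L
s = -99702
(s + F(W(12, 1**2))) + 207592 = (-99702 - 412) + 207592 = -100114 + 207592 = 107478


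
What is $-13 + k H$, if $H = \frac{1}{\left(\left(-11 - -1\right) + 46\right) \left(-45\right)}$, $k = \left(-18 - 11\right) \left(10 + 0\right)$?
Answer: $- \frac{2077}{162} \approx -12.821$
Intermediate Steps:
$k = -290$ ($k = \left(-29\right) 10 = -290$)
$H = - \frac{1}{1620}$ ($H = \frac{1}{\left(-11 + 1\right) + 46} \left(- \frac{1}{45}\right) = \frac{1}{-10 + 46} \left(- \frac{1}{45}\right) = \frac{1}{36} \left(- \frac{1}{45}\right) = - \frac{1}{1620} \approx -0.00061728$)
$-13 + k H = -13 - - \frac{29}{162} = -13 + \frac{29}{162} = - \frac{2077}{162}$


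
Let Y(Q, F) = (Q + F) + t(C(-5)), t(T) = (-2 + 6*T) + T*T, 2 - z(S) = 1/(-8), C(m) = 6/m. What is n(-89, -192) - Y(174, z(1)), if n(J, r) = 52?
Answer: -23273/200 ≈ -116.36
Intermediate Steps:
z(S) = 17/8 (z(S) = 2 - 1/(-8) = 2 - 1*(-⅛) = 2 + ⅛ = 17/8)
t(T) = -2 + T² + 6*T (t(T) = (-2 + 6*T) + T² = -2 + T² + 6*T)
Y(Q, F) = -194/25 + F + Q (Y(Q, F) = (Q + F) + (-2 + (6/(-5))² + 6*(6/(-5))) = (F + Q) + (-2 + (6*(-⅕))² + 6*(6*(-⅕))) = (F + Q) + (-2 + (-6/5)² + 6*(-6/5)) = (F + Q) + (-2 + 36/25 - 36/5) = (F + Q) - 194/25 = -194/25 + F + Q)
n(-89, -192) - Y(174, z(1)) = 52 - (-194/25 + 17/8 + 174) = 52 - 1*33673/200 = 52 - 33673/200 = -23273/200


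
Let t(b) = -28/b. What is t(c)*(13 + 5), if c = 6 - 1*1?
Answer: -504/5 ≈ -100.80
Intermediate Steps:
c = 5 (c = 6 - 1 = 5)
t(c)*(13 + 5) = (-28/5)*(13 + 5) = -28*⅕*18 = -28/5*18 = -504/5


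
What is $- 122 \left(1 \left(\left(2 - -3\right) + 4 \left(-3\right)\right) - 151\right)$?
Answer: $19276$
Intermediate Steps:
$- 122 \left(1 \left(\left(2 - -3\right) + 4 \left(-3\right)\right) - 151\right) = - 122 \left(1 \left(\left(2 + 3\right) - 12\right) - 151\right) = - 122 \left(1 \left(5 - 12\right) - 151\right) = - 122 \left(1 \left(-7\right) - 151\right) = - 122 \left(-7 - 151\right) = \left(-122\right) \left(-158\right) = 19276$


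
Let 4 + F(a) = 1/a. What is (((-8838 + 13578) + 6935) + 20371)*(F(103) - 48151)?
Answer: -158947006344/103 ≈ -1.5432e+9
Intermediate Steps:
F(a) = -4 + 1/a
(((-8838 + 13578) + 6935) + 20371)*(F(103) - 48151) = (((-8838 + 13578) + 6935) + 20371)*((-4 + 1/103) - 48151) = ((4740 + 6935) + 20371)*((-4 + 1/103) - 48151) = (11675 + 20371)*(-411/103 - 48151) = 32046*(-4959964/103) = -158947006344/103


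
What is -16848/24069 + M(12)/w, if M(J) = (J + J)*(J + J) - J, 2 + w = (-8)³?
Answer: -3705798/2061911 ≈ -1.7973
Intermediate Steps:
w = -514 (w = -2 + (-8)³ = -2 - 512 = -514)
M(J) = -J + 4*J² (M(J) = (2*J)*(2*J) - J = 4*J² - J = -J + 4*J²)
-16848/24069 + M(12)/w = -16848/24069 + (12*(-1 + 4*12))/(-514) = -16848*1/24069 + (12*(-1 + 48))*(-1/514) = -5616/8023 + (12*47)*(-1/514) = -5616/8023 + 564*(-1/514) = -5616/8023 - 282/257 = -3705798/2061911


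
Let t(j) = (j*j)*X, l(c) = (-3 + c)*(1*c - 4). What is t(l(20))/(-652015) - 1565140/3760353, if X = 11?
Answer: -4080760276972/2451806561295 ≈ -1.6644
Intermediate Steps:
l(c) = (-4 + c)*(-3 + c) (l(c) = (-3 + c)*(c - 4) = (-3 + c)*(-4 + c) = (-4 + c)*(-3 + c))
t(j) = 11*j² (t(j) = (j*j)*11 = j²*11 = 11*j²)
t(l(20))/(-652015) - 1565140/3760353 = (11*(12 + 20² - 7*20)²)/(-652015) - 1565140/3760353 = (11*(12 + 400 - 140)²)*(-1/652015) - 1565140*1/3760353 = (11*272²)*(-1/652015) - 1565140/3760353 = (11*73984)*(-1/652015) - 1565140/3760353 = 813824*(-1/652015) - 1565140/3760353 = -813824/652015 - 1565140/3760353 = -4080760276972/2451806561295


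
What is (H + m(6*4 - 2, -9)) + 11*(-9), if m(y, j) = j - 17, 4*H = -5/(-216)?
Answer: -107995/864 ≈ -124.99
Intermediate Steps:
H = 5/864 (H = (-5/(-216))/4 = (-5*(-1/216))/4 = (¼)*(5/216) = 5/864 ≈ 0.0057870)
m(y, j) = -17 + j
(H + m(6*4 - 2, -9)) + 11*(-9) = (5/864 + (-17 - 9)) + 11*(-9) = (5/864 - 26) - 99 = -22459/864 - 99 = -107995/864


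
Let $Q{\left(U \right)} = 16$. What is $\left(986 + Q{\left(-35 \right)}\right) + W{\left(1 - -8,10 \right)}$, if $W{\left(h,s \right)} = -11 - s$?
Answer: $981$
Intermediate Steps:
$\left(986 + Q{\left(-35 \right)}\right) + W{\left(1 - -8,10 \right)} = \left(986 + 16\right) - 21 = 1002 - 21 = 981$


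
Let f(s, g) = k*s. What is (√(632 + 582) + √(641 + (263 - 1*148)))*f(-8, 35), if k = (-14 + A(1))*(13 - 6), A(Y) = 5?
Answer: 504*√1214 + 3024*√21 ≈ 31418.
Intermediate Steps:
k = -63 (k = (-14 + 5)*(13 - 6) = -9*7 = -63)
f(s, g) = -63*s
(√(632 + 582) + √(641 + (263 - 1*148)))*f(-8, 35) = (√(632 + 582) + √(641 + (263 - 1*148)))*(-63*(-8)) = (√1214 + √(641 + (263 - 148)))*504 = (√1214 + √(641 + 115))*504 = (√1214 + √756)*504 = (√1214 + 6*√21)*504 = 504*√1214 + 3024*√21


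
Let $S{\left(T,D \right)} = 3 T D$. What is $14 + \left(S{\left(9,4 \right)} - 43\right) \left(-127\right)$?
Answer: $-8241$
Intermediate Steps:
$S{\left(T,D \right)} = 3 D T$
$14 + \left(S{\left(9,4 \right)} - 43\right) \left(-127\right) = 14 + \left(3 \cdot 4 \cdot 9 - 43\right) \left(-127\right) = 14 + \left(108 - 43\right) \left(-127\right) = 14 + 65 \left(-127\right) = 14 - 8255 = -8241$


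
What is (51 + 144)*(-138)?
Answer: -26910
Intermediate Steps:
(51 + 144)*(-138) = 195*(-138) = -26910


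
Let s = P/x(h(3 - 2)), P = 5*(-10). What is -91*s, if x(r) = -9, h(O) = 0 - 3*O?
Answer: -4550/9 ≈ -505.56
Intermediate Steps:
h(O) = -3*O
P = -50
s = 50/9 (s = -50/(-9) = -50*(-⅑) = 50/9 ≈ 5.5556)
-91*s = -91*50/9 = -4550/9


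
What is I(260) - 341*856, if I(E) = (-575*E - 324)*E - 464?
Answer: -39246600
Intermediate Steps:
I(E) = -464 + E*(-324 - 575*E) (I(E) = (-324 - 575*E)*E - 464 = E*(-324 - 575*E) - 464 = -464 + E*(-324 - 575*E))
I(260) - 341*856 = (-464 - 575*260² - 324*260) - 341*856 = (-464 - 575*67600 - 84240) - 1*291896 = (-464 - 38870000 - 84240) - 291896 = -38954704 - 291896 = -39246600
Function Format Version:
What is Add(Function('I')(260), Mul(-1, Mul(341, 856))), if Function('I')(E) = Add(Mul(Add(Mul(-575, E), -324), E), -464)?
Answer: -39246600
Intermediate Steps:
Function('I')(E) = Add(-464, Mul(E, Add(-324, Mul(-575, E)))) (Function('I')(E) = Add(Mul(Add(-324, Mul(-575, E)), E), -464) = Add(Mul(E, Add(-324, Mul(-575, E))), -464) = Add(-464, Mul(E, Add(-324, Mul(-575, E)))))
Add(Function('I')(260), Mul(-1, Mul(341, 856))) = Add(Add(-464, Mul(-575, Pow(260, 2)), Mul(-324, 260)), Mul(-1, Mul(341, 856))) = Add(Add(-464, Mul(-575, 67600), -84240), Mul(-1, 291896)) = Add(Add(-464, -38870000, -84240), -291896) = Add(-38954704, -291896) = -39246600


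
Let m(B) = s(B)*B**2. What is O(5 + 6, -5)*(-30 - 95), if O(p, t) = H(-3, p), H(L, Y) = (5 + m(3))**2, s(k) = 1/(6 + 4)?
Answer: -17405/4 ≈ -4351.3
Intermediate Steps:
s(k) = 1/10
m(B) = B**2/10
H(L, Y) = 3481/100 (H(L, Y) = (5 + (1/10)*3**2)**2 = (5 + (1/10)*9)**2 = (5 + 9/10)**2 = (59/10)**2 = 3481/100)
O(p, t) = 3481/100
O(5 + 6, -5)*(-30 - 95) = 3481*(-30 - 95)/100 = (3481/100)*(-125) = -17405/4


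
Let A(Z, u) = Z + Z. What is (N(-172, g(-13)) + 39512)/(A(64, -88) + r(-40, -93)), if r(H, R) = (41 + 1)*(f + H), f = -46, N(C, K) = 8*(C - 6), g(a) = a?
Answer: -9522/871 ≈ -10.932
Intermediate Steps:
N(C, K) = -48 + 8*C (N(C, K) = 8*(-6 + C) = -48 + 8*C)
A(Z, u) = 2*Z
r(H, R) = -1932 + 42*H (r(H, R) = (41 + 1)*(-46 + H) = 42*(-46 + H) = -1932 + 42*H)
(N(-172, g(-13)) + 39512)/(A(64, -88) + r(-40, -93)) = ((-48 + 8*(-172)) + 39512)/(2*64 + (-1932 + 42*(-40))) = ((-48 - 1376) + 39512)/(128 + (-1932 - 1680)) = (-1424 + 39512)/(128 - 3612) = 38088/(-3484) = 38088*(-1/3484) = -9522/871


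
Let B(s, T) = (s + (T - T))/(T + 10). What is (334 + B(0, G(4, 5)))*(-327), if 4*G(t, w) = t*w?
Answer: -109218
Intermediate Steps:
G(t, w) = t*w/4 (G(t, w) = (t*w)/4 = t*w/4)
B(s, T) = s/(10 + T) (B(s, T) = (s + 0)/(10 + T) = s/(10 + T))
(334 + B(0, G(4, 5)))*(-327) = (334 + 0/(10 + (1/4)*4*5))*(-327) = (334 + 0/(10 + 5))*(-327) = (334 + 0/15)*(-327) = (334 + 0*(1/15))*(-327) = (334 + 0)*(-327) = 334*(-327) = -109218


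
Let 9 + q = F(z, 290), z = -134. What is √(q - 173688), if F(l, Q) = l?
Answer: I*√173831 ≈ 416.93*I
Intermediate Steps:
q = -143 (q = -9 - 134 = -143)
√(q - 173688) = √(-143 - 173688) = √(-173831) = I*√173831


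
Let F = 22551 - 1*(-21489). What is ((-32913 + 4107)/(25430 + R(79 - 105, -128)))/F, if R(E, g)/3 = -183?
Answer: -4801/182626540 ≈ -2.6289e-5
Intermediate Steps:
R(E, g) = -549 (R(E, g) = 3*(-183) = -549)
F = 44040 (F = 22551 + 21489 = 44040)
((-32913 + 4107)/(25430 + R(79 - 105, -128)))/F = ((-32913 + 4107)/(25430 - 549))/44040 = -28806/24881*(1/44040) = -28806*1/24881*(1/44040) = -28806/24881*1/44040 = -4801/182626540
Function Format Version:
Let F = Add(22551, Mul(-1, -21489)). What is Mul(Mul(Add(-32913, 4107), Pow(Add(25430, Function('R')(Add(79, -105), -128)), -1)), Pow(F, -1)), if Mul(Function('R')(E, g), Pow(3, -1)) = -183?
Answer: Rational(-4801, 182626540) ≈ -2.6289e-5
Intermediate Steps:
Function('R')(E, g) = -549 (Function('R')(E, g) = Mul(3, -183) = -549)
F = 44040 (F = Add(22551, 21489) = 44040)
Mul(Mul(Add(-32913, 4107), Pow(Add(25430, Function('R')(Add(79, -105), -128)), -1)), Pow(F, -1)) = Mul(Mul(Add(-32913, 4107), Pow(Add(25430, -549), -1)), Pow(44040, -1)) = Mul(Mul(-28806, Pow(24881, -1)), Rational(1, 44040)) = Mul(Mul(-28806, Rational(1, 24881)), Rational(1, 44040)) = Mul(Rational(-28806, 24881), Rational(1, 44040)) = Rational(-4801, 182626540)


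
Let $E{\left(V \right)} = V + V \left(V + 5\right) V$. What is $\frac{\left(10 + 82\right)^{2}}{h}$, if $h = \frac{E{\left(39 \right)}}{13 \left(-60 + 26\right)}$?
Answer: $- \frac{16928}{303} \approx -55.868$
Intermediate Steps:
$E{\left(V \right)} = V + V^{2} \left(5 + V\right)$ ($E{\left(V \right)} = V + V \left(5 + V\right) V = V + V^{2} \left(5 + V\right)$)
$h = - \frac{303}{2}$ ($h = \frac{39 \left(1 + 39^{2} + 5 \cdot 39\right)}{13 \left(-60 + 26\right)} = \frac{39 \left(1 + 1521 + 195\right)}{13 \left(-34\right)} = \frac{39 \cdot 1717}{-442} = 66963 \left(- \frac{1}{442}\right) = - \frac{303}{2} \approx -151.5$)
$\frac{\left(10 + 82\right)^{2}}{h} = \frac{\left(10 + 82\right)^{2}}{- \frac{303}{2}} = 92^{2} \left(- \frac{2}{303}\right) = 8464 \left(- \frac{2}{303}\right) = - \frac{16928}{303}$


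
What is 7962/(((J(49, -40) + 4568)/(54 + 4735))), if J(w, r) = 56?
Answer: 19065009/2312 ≈ 8246.1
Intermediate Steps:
7962/(((J(49, -40) + 4568)/(54 + 4735))) = 7962/(((56 + 4568)/(54 + 4735))) = 7962/((4624/4789)) = 7962/((4624*(1/4789))) = 7962/(4624/4789) = 7962*(4789/4624) = 19065009/2312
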